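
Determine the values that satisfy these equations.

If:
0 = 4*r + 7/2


Then:
r = -7/8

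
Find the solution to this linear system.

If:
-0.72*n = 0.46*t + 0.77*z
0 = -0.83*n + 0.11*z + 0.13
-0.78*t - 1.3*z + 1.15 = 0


Then:
n = -0.90
t = 14.82
z = -8.01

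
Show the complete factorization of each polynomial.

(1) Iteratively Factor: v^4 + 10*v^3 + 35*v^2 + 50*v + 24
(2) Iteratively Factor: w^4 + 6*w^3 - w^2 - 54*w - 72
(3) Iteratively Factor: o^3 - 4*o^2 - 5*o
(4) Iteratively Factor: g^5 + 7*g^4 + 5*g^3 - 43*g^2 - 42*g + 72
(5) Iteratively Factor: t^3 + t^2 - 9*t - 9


(1) = (v + 3)*(v^3 + 7*v^2 + 14*v + 8) = (v + 2)*(v + 3)*(v^2 + 5*v + 4) = (v + 1)*(v + 2)*(v + 3)*(v + 4)
(2) = (w + 2)*(w^3 + 4*w^2 - 9*w - 36) = (w + 2)*(w + 3)*(w^2 + w - 12) = (w + 2)*(w + 3)*(w + 4)*(w - 3)
(3) = (o - 5)*(o^2 + o) = (o - 5)*(o + 1)*(o)
(4) = (g + 3)*(g^4 + 4*g^3 - 7*g^2 - 22*g + 24) = (g + 3)*(g + 4)*(g^3 - 7*g + 6) = (g - 1)*(g + 3)*(g + 4)*(g^2 + g - 6) = (g - 1)*(g + 3)^2*(g + 4)*(g - 2)
(5) = (t - 3)*(t^2 + 4*t + 3) = (t - 3)*(t + 1)*(t + 3)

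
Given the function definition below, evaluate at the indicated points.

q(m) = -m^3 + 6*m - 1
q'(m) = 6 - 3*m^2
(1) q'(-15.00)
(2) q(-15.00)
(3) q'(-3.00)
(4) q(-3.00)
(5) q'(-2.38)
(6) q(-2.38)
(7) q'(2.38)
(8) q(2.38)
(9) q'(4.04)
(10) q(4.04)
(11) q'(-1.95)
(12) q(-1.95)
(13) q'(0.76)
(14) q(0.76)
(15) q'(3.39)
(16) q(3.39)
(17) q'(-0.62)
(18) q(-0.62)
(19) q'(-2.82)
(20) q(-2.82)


(1) = -669.00
(2) = 3284.00
(3) = -21.00
(4) = 8.00
(5) = -10.99
(6) = -1.80
(7) = -10.99
(8) = -0.20
(9) = -42.96
(10) = -42.70
(11) = -5.41
(12) = -5.29
(13) = 4.27
(14) = 3.12
(15) = -28.48
(16) = -19.62
(17) = 4.85
(18) = -4.48
(19) = -17.86
(20) = 4.51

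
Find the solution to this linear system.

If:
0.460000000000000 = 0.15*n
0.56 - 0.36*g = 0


Then:
g = 1.56
n = 3.07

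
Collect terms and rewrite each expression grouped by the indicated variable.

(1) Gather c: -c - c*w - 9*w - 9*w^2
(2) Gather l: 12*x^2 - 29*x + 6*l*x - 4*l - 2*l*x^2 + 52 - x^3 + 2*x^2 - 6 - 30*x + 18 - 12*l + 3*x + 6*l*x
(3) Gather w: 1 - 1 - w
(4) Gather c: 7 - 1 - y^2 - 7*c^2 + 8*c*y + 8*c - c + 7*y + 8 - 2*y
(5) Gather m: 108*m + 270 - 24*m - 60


(1) = c*(-w - 1) - 9*w^2 - 9*w
(2) = l*(-2*x^2 + 12*x - 16) - x^3 + 14*x^2 - 56*x + 64
(3) = -w
(4) = -7*c^2 + c*(8*y + 7) - y^2 + 5*y + 14
(5) = 84*m + 210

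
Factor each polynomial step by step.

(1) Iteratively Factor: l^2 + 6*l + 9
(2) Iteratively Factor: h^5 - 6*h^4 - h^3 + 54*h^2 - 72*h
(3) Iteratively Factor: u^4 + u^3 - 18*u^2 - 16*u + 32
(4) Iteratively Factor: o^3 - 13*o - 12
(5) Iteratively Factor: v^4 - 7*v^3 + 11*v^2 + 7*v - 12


(1) = (l + 3)*(l + 3)
(2) = (h - 3)*(h^4 - 3*h^3 - 10*h^2 + 24*h) = h*(h - 3)*(h^3 - 3*h^2 - 10*h + 24) = h*(h - 3)*(h + 3)*(h^2 - 6*h + 8) = h*(h - 4)*(h - 3)*(h + 3)*(h - 2)
(3) = (u - 1)*(u^3 + 2*u^2 - 16*u - 32) = (u - 4)*(u - 1)*(u^2 + 6*u + 8) = (u - 4)*(u - 1)*(u + 2)*(u + 4)
(4) = (o - 4)*(o^2 + 4*o + 3) = (o - 4)*(o + 1)*(o + 3)
(5) = (v - 1)*(v^3 - 6*v^2 + 5*v + 12) = (v - 4)*(v - 1)*(v^2 - 2*v - 3) = (v - 4)*(v - 1)*(v + 1)*(v - 3)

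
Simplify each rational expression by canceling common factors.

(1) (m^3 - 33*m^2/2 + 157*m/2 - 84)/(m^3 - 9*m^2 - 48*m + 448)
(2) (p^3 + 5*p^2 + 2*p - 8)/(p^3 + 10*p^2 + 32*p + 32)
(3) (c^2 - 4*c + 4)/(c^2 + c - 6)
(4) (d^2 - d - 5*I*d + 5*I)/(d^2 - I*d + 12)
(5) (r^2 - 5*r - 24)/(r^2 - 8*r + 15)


(1) = (2*m^2 - 17*m + 21)/(2*m^2 - 2*m - 112)
(2) = (p - 1)/(p + 4)
(3) = (c - 2)/(c + 3)
(4) = (d^2 + d*(-1 - 5*I) + 5*I)/(d^2 - I*d + 12)
(5) = (r^2 - 5*r - 24)/(r^2 - 8*r + 15)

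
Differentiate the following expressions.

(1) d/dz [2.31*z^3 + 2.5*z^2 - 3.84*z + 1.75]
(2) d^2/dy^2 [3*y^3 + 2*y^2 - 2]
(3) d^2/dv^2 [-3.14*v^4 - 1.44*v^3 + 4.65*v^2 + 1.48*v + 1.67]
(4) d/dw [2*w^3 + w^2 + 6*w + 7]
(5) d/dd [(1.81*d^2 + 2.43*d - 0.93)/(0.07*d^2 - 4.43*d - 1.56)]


(1) = 6.93*z^2 + 5.0*z - 3.84
(2) = 18*y + 4
(3) = -37.68*v^2 - 8.64*v + 9.3
(4) = 6*w^2 + 2*w + 6
(5) = (-8.1884*d^2 - 5.517*d - 7.9107)/(0.0049*d^4 - 0.6202*d^3 + 19.4065*d^2 + 13.8216*d + 2.4336)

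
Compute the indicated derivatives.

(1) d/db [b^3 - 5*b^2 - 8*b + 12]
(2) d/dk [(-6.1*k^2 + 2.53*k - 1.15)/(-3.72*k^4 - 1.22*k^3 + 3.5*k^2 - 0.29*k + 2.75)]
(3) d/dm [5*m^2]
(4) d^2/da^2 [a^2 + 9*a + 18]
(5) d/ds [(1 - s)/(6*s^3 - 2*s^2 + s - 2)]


(1) = 3*b^2 - 10*b - 8
(2) = (-45.384*k^5 + 20.7928*k^4 - 10.9388*k^3 - 11.295*k^2 - 25.5*k + 6.624)/(13.8384*k^8 + 9.0768*k^7 - 24.5516*k^6 - 6.3824*k^5 - 7.5024*k^4 - 8.74*k^3 + 19.3341*k^2 - 1.595*k + 7.5625)
(3) = 10*m
(4) = 2
(5) = (-6*s^3 + 2*s^2 - s + (s - 1)*(18*s^2 - 4*s + 1) + 2)/(6*s^3 - 2*s^2 + s - 2)^2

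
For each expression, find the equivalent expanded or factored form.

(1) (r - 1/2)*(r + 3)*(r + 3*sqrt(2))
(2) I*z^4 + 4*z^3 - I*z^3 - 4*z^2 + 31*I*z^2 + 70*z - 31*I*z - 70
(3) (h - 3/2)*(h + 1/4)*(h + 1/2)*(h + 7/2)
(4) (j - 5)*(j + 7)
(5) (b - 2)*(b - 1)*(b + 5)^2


(1) = r^3 + 5*r^2/2 + 3*sqrt(2)*r^2 - 3*r/2 + 15*sqrt(2)*r/2 - 9*sqrt(2)/2
(2) = (z - 7*I)*(z - 2*I)*(z + 5*I)*(I*z - I)
(3) = h^4 + 11*h^3/4 - 29*h^2/8 - 59*h/16 - 21/32
(4) = j^2 + 2*j - 35
(5) = b^4 + 7*b^3 - 3*b^2 - 55*b + 50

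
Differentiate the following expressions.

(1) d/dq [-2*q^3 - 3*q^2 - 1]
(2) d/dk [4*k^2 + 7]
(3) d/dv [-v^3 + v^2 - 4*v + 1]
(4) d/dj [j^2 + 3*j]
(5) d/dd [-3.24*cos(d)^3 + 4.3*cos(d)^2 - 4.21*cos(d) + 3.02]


(1) = 6*q*(-q - 1)
(2) = 8*k
(3) = -3*v^2 + 2*v - 4
(4) = 2*j + 3
(5) = (9.72*cos(d)^2 - 8.6*cos(d) + 4.21)*sin(d)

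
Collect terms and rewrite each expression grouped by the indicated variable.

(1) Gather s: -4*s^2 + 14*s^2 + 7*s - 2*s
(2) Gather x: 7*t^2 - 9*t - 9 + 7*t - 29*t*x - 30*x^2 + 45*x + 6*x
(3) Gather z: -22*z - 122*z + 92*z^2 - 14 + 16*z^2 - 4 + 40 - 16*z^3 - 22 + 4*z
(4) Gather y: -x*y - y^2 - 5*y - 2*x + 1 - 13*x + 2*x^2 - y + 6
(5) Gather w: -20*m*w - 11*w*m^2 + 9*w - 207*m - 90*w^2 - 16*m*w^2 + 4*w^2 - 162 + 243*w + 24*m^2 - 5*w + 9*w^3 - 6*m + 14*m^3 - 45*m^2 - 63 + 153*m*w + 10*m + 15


(1) = 10*s^2 + 5*s
(2) = 7*t^2 - 2*t - 30*x^2 + x*(51 - 29*t) - 9
(3) = -16*z^3 + 108*z^2 - 140*z
(4) = 2*x^2 - 15*x - y^2 + y*(-x - 6) + 7
(5) = 14*m^3 - 21*m^2 - 203*m + 9*w^3 + w^2*(-16*m - 86) + w*(-11*m^2 + 133*m + 247) - 210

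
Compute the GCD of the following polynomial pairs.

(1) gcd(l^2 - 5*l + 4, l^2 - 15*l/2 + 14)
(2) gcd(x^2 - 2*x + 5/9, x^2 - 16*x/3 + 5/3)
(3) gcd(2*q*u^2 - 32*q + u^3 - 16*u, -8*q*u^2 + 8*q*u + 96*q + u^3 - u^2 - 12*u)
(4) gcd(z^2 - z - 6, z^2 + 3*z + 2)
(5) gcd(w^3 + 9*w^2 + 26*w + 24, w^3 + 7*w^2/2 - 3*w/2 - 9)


(1) = l - 4
(2) = x - 1/3
(3) = u - 4
(4) = z + 2
(5) = gcd((w + 2)*(w + 3)*(w + 4), (w - 3/2)*(w + 2)*(w + 3)) = w^2 + 5*w + 6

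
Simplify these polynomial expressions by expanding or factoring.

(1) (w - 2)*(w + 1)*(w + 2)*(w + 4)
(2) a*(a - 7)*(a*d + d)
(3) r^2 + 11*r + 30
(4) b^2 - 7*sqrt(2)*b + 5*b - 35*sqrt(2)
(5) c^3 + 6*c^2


(1) = w^4 + 5*w^3 - 20*w - 16
(2) = a^3*d - 6*a^2*d - 7*a*d
(3) = (r + 5)*(r + 6)
(4) = (b + 5)*(b - 7*sqrt(2))
(5) = c^2*(c + 6)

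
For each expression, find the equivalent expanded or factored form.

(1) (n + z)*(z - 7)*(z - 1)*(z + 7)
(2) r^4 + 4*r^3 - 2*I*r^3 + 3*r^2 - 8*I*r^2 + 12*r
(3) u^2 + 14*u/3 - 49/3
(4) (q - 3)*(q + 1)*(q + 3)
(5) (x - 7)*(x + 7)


(1) = n*z^3 - n*z^2 - 49*n*z + 49*n + z^4 - z^3 - 49*z^2 + 49*z
(2) = r*(r + 4)*(r - 3*I)*(r + I)
(3) = (u - 7/3)*(u + 7)
(4) = q^3 + q^2 - 9*q - 9
(5) = x^2 - 49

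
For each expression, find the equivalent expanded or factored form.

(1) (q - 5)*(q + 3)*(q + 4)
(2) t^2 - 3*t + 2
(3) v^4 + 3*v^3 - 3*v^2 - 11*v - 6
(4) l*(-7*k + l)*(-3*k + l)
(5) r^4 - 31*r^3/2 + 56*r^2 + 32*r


(1) = q^3 + 2*q^2 - 23*q - 60
(2) = (t - 2)*(t - 1)
(3) = (v - 2)*(v + 1)^2*(v + 3)
(4) = 21*k^2*l - 10*k*l^2 + l^3
(5) = r*(r - 8)^2*(r + 1/2)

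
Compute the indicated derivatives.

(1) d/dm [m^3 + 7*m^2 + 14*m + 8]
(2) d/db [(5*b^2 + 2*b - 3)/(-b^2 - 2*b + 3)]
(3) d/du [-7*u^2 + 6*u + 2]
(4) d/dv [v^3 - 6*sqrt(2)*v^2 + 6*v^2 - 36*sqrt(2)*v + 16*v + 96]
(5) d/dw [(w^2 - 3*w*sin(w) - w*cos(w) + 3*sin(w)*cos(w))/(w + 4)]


(1) = 3*m^2 + 14*m + 14
(2) = 8*b*(3 - b)/(b^4 + 4*b^3 - 2*b^2 - 12*b + 9)
(3) = 6 - 14*u
(4) = 3*v^2 - 12*sqrt(2)*v + 12*v - 36*sqrt(2) + 16
(5) = (-w^2 + 3*w*sin(w) + w*cos(w) + (w + 4)*(w*sin(w) - 3*w*cos(w) + 2*w - 3*sin(w) - cos(w) + 3*cos(2*w)) - 3*sin(2*w)/2)/(w + 4)^2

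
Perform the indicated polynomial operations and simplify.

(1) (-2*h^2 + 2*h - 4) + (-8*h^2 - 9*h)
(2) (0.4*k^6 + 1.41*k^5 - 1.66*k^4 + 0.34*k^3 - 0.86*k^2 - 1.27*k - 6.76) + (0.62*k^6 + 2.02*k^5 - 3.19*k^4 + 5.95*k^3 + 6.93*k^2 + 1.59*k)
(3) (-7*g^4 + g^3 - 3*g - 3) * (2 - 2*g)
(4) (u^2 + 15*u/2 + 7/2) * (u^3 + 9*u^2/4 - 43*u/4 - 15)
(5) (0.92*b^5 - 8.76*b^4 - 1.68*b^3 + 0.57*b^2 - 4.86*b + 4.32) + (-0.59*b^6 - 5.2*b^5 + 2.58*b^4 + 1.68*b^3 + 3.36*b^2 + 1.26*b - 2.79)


(1) = -10*h^2 - 7*h - 4
(2) = 1.02*k^6 + 3.43*k^5 - 4.85*k^4 + 6.29*k^3 + 6.07*k^2 + 0.32*k - 6.76
(3) = 14*g^5 - 16*g^4 + 2*g^3 + 6*g^2 - 6
(4) = u^5 + 39*u^4/4 + 77*u^3/8 - 351*u^2/4 - 1201*u/8 - 105/2
(5) = -0.59*b^6 - 4.28*b^5 - 6.18*b^4 + 3.93*b^2 - 3.6*b + 1.53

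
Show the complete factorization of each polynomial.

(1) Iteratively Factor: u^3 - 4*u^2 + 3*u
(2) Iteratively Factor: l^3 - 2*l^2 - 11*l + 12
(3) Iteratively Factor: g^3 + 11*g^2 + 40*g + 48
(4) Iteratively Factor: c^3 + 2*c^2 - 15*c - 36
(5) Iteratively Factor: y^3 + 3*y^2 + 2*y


(1) = (u)*(u^2 - 4*u + 3) = u*(u - 3)*(u - 1)
(2) = (l + 3)*(l^2 - 5*l + 4) = (l - 4)*(l + 3)*(l - 1)
(3) = (g + 4)*(g^2 + 7*g + 12) = (g + 4)^2*(g + 3)
(4) = (c + 3)*(c^2 - c - 12) = (c - 4)*(c + 3)*(c + 3)
(5) = (y + 2)*(y^2 + y) = (y + 1)*(y + 2)*(y)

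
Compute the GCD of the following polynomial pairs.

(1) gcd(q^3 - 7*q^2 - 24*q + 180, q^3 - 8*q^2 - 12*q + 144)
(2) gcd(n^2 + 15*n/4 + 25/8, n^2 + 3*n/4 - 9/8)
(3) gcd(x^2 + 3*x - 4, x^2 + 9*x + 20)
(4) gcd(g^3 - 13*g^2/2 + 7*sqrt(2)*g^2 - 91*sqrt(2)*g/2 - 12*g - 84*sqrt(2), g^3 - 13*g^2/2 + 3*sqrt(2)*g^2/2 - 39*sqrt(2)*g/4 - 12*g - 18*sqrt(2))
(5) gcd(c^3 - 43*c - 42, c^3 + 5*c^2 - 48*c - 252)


(1) = q^2 - 12*q + 36
(2) = gcd((n + 5/4)*(n + 5/2), (n - 3/4)*(n + 3/2)) = 1
(3) = gcd((x - 1)*(x + 4), (x + 4)*(x + 5)) = x + 4
(4) = g^2 - 13*g/2 - 12
(5) = gcd((c - 7)*(c + 1)*(c + 6), (c - 7)*(c + 6)^2) = c^2 - c - 42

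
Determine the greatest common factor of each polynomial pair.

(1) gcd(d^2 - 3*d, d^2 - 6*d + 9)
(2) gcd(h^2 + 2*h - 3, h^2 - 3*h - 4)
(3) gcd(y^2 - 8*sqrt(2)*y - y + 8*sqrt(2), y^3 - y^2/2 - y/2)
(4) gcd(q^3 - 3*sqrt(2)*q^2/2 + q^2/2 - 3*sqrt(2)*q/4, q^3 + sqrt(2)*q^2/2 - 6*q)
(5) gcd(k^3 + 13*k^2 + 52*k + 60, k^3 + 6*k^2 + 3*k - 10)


(1) = d - 3
(2) = gcd((h - 1)*(h + 3), (h - 4)*(h + 1)) = 1
(3) = gcd((y - 1)*(y - 8*sqrt(2)), y*(y - 1)*(y + 1/2)) = y - 1
(4) = gcd(q*(q + 1/2)*(q - 3*sqrt(2)/2), q*(q - 3*sqrt(2)/2)*(q + 2*sqrt(2))) = q^2 - 3*sqrt(2)*q/2
(5) = k^2 + 7*k + 10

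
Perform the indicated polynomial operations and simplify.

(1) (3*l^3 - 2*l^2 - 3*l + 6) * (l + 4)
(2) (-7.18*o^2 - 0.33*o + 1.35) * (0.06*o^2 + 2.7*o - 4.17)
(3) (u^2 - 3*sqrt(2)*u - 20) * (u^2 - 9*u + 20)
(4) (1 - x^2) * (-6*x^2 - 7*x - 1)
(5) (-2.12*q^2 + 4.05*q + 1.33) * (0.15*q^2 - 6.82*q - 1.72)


(1) = 3*l^4 + 10*l^3 - 11*l^2 - 6*l + 24
(2) = -0.4308*o^4 - 19.4058*o^3 + 29.1306*o^2 + 5.0211*o - 5.6295
(3) = u^4 - 9*u^3 - 3*sqrt(2)*u^3 + 27*sqrt(2)*u^2 - 60*sqrt(2)*u + 180*u - 400
(4) = 6*x^4 + 7*x^3 - 5*x^2 - 7*x - 1
(5) = -0.318*q^4 + 15.0659*q^3 - 23.7751*q^2 - 16.0366*q - 2.2876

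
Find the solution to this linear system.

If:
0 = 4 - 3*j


Then:
j = 4/3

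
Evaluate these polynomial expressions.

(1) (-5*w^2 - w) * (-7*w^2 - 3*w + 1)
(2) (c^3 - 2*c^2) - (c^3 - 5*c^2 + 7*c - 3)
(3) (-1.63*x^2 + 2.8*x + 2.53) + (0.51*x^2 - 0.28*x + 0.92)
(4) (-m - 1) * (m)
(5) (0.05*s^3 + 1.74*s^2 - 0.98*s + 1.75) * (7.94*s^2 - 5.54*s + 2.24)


(1) = 35*w^4 + 22*w^3 - 2*w^2 - w
(2) = 3*c^2 - 7*c + 3
(3) = -1.12*x^2 + 2.52*x + 3.45
(4) = -m^2 - m
(5) = 0.397*s^5 + 13.5386*s^4 - 17.3088*s^3 + 23.2218*s^2 - 11.8902*s + 3.92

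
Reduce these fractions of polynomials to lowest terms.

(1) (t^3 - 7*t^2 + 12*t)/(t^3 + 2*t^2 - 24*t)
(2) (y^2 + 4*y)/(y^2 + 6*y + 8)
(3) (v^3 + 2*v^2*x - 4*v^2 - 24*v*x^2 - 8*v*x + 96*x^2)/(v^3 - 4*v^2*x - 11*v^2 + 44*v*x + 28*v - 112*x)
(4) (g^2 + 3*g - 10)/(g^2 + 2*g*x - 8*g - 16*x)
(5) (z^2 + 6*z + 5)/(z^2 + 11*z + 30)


(1) = (t - 3)/(t + 6)
(2) = y/(y + 2)
(3) = (v + 6*x)/(v - 7)
(4) = (g^2 + 3*g - 10)/(g^2 + 2*g*x - 8*g - 16*x)
(5) = (z + 1)/(z + 6)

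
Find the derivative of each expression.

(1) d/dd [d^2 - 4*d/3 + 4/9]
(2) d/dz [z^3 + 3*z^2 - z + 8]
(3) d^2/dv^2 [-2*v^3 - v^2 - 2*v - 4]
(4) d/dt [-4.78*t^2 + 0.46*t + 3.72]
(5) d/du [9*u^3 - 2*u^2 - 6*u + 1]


(1) = 2*d - 4/3
(2) = 3*z^2 + 6*z - 1
(3) = -12*v - 2
(4) = 0.46 - 9.56*t
(5) = 27*u^2 - 4*u - 6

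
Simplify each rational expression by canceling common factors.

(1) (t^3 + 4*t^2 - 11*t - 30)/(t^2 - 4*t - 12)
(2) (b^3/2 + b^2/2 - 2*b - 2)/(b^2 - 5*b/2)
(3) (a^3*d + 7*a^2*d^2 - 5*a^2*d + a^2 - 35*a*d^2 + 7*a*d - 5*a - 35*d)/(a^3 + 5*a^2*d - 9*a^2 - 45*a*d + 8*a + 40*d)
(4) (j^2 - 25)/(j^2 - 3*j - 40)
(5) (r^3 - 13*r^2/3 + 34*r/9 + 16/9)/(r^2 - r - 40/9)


(1) = (t^2 + 2*t - 15)/(t - 6)
(2) = (b^3 + b^2 - 4*b - 4)/(2*b^2 - 5*b)
(3) = (a^3*d + 7*a^2*d^2 - 5*a^2*d + a^2 - 35*a*d^2 + 7*a*d - 5*a - 35*d)/(a^3 + 5*a^2*d - 9*a^2 - 45*a*d + 8*a + 40*d)
(4) = (j - 5)/(j - 8)
(5) = (3*r^2 - 5*r - 2)/(3*r + 5)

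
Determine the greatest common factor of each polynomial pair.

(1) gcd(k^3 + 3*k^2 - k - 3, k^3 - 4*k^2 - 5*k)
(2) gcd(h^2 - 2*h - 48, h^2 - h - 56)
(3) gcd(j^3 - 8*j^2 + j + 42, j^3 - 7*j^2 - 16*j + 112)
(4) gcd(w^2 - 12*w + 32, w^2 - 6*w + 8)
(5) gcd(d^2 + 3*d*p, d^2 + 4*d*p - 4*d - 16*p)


(1) = gcd((k - 1)*(k + 1)*(k + 3), k*(k - 5)*(k + 1)) = k + 1
(2) = gcd((h - 8)*(h + 6), (h - 8)*(h + 7)) = h - 8
(3) = gcd((j - 7)*(j - 3)*(j + 2), (j - 7)*(j - 4)*(j + 4)) = j - 7
(4) = w - 4
(5) = 1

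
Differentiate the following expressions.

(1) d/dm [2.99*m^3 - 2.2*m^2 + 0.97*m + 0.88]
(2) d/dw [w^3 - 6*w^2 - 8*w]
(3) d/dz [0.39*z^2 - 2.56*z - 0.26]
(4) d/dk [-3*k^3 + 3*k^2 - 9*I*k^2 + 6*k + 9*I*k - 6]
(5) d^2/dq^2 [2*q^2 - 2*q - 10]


(1) = 8.97*m^2 - 4.4*m + 0.97
(2) = 3*w^2 - 12*w - 8
(3) = 0.78*z - 2.56
(4) = -9*k^2 + k*(6 - 18*I) + 6 + 9*I
(5) = 4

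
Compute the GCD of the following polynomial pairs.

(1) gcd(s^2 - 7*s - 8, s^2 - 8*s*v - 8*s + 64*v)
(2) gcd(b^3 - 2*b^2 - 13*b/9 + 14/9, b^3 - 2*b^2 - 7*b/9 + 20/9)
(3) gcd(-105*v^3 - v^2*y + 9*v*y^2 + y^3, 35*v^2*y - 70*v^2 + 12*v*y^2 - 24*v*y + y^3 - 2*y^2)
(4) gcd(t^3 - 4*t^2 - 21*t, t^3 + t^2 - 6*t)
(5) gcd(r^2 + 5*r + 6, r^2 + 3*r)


(1) = s - 8
(2) = gcd((b - 7/3)*(b - 2/3)*(b + 1), (b - 5/3)*(b - 4/3)*(b + 1)) = b + 1
(3) = gcd((-3*v + y)*(5*v + y)*(7*v + y), (5*v + y)*(7*v + y)*(y - 2)) = 35*v^2 + 12*v*y + y^2
(4) = t^2 + 3*t
(5) = gcd((r + 2)*(r + 3), r*(r + 3)) = r + 3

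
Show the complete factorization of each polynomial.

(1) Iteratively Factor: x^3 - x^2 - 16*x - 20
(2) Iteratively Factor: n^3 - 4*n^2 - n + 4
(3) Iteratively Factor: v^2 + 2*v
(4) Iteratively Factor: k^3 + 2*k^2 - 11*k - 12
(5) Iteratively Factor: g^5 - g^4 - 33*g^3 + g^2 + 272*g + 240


(1) = (x + 2)*(x^2 - 3*x - 10) = (x + 2)^2*(x - 5)
(2) = (n - 4)*(n^2 - 1) = (n - 4)*(n + 1)*(n - 1)
(3) = (v + 2)*(v)
(4) = (k - 3)*(k^2 + 5*k + 4) = (k - 3)*(k + 4)*(k + 1)
(5) = (g + 4)*(g^4 - 5*g^3 - 13*g^2 + 53*g + 60) = (g + 3)*(g + 4)*(g^3 - 8*g^2 + 11*g + 20) = (g - 5)*(g + 3)*(g + 4)*(g^2 - 3*g - 4) = (g - 5)*(g - 4)*(g + 3)*(g + 4)*(g + 1)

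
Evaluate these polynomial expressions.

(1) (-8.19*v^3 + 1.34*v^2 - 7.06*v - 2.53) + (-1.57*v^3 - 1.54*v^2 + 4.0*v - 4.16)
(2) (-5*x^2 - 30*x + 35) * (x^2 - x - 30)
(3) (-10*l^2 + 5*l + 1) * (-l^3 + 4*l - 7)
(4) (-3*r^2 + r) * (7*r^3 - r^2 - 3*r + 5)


(1) = -9.76*v^3 - 0.2*v^2 - 3.06*v - 6.69
(2) = -5*x^4 - 25*x^3 + 215*x^2 + 865*x - 1050
(3) = 10*l^5 - 5*l^4 - 41*l^3 + 90*l^2 - 31*l - 7
(4) = -21*r^5 + 10*r^4 + 8*r^3 - 18*r^2 + 5*r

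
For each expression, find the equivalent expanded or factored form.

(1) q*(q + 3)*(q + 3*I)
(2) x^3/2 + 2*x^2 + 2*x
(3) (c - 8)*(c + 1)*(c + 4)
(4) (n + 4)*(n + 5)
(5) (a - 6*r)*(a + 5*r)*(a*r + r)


(1) = q^3 + 3*q^2 + 3*I*q^2 + 9*I*q
(2) = x*(x/2 + 1)*(x + 2)
(3) = c^3 - 3*c^2 - 36*c - 32
(4) = n^2 + 9*n + 20
(5) = a^3*r - a^2*r^2 + a^2*r - 30*a*r^3 - a*r^2 - 30*r^3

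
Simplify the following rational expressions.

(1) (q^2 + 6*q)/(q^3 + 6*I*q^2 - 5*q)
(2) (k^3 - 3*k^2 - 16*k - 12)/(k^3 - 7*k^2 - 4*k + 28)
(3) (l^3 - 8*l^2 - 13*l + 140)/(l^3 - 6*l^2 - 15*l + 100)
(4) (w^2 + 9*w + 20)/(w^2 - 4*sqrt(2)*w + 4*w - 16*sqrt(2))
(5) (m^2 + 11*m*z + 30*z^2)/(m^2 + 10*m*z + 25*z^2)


(1) = (q + 6)/(q^2 + 6*I*q - 5)
(2) = (k^2 - 5*k - 6)/(k^2 - 9*k + 14)
(3) = (l - 7)/(l - 5)
(4) = (w + 5)/(w - 4*sqrt(2))
(5) = (m + 6*z)/(m + 5*z)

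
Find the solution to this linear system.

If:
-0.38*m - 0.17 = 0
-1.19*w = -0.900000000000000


Then:
m = -0.45
w = 0.76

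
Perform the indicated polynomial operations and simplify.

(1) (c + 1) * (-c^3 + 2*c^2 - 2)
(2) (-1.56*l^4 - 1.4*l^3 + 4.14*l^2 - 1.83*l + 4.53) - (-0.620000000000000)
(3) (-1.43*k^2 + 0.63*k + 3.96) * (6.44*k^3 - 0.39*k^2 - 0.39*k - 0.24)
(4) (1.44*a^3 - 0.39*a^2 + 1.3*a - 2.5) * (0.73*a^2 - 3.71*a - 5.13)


(1) = -c^4 + c^3 + 2*c^2 - 2*c - 2
(2) = -1.56*l^4 - 1.4*l^3 + 4.14*l^2 - 1.83*l + 5.15
(3) = -9.2092*k^5 + 4.6149*k^4 + 25.8144*k^3 - 1.4469*k^2 - 1.6956*k - 0.9504
(4) = 1.0512*a^5 - 5.6271*a^4 - 4.9913*a^3 - 4.6473*a^2 + 2.606*a + 12.825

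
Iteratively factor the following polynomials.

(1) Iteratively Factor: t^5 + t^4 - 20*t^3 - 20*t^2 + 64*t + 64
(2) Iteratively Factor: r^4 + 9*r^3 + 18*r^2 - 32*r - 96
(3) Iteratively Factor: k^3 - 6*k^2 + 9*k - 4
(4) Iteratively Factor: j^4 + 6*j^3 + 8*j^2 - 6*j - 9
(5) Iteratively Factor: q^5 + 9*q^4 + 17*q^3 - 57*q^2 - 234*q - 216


(1) = (t + 4)*(t^4 - 3*t^3 - 8*t^2 + 12*t + 16) = (t + 2)*(t + 4)*(t^3 - 5*t^2 + 2*t + 8) = (t + 1)*(t + 2)*(t + 4)*(t^2 - 6*t + 8) = (t - 4)*(t + 1)*(t + 2)*(t + 4)*(t - 2)
(2) = (r + 4)*(r^3 + 5*r^2 - 2*r - 24) = (r + 3)*(r + 4)*(r^2 + 2*r - 8) = (r - 2)*(r + 3)*(r + 4)*(r + 4)
(3) = (k - 1)*(k^2 - 5*k + 4) = (k - 4)*(k - 1)*(k - 1)
(4) = (j + 1)*(j^3 + 5*j^2 + 3*j - 9) = (j - 1)*(j + 1)*(j^2 + 6*j + 9) = (j - 1)*(j + 1)*(j + 3)*(j + 3)
(5) = (q + 3)*(q^4 + 6*q^3 - q^2 - 54*q - 72) = (q + 3)^2*(q^3 + 3*q^2 - 10*q - 24) = (q + 2)*(q + 3)^2*(q^2 + q - 12) = (q + 2)*(q + 3)^2*(q + 4)*(q - 3)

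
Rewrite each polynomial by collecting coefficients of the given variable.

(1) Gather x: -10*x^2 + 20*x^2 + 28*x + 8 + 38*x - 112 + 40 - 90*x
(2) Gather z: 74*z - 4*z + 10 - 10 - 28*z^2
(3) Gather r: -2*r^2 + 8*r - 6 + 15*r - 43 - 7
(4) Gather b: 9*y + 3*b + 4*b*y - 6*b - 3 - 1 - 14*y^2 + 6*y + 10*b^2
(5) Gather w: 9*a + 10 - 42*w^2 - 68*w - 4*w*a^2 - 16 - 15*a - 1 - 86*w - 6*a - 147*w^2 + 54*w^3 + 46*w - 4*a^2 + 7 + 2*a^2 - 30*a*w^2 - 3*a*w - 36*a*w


(1) = 10*x^2 - 24*x - 64
(2) = -28*z^2 + 70*z
(3) = -2*r^2 + 23*r - 56
(4) = 10*b^2 + b*(4*y - 3) - 14*y^2 + 15*y - 4
(5) = -2*a^2 - 12*a + 54*w^3 + w^2*(-30*a - 189) + w*(-4*a^2 - 39*a - 108)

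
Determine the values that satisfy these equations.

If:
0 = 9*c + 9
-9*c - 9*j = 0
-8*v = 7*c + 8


Then:
c = -1
j = 1
v = -1/8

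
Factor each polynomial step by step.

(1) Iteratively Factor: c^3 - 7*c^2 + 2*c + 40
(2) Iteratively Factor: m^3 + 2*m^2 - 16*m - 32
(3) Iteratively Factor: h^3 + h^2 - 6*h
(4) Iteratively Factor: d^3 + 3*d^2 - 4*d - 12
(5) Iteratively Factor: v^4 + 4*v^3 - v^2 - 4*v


(1) = (c - 4)*(c^2 - 3*c - 10) = (c - 5)*(c - 4)*(c + 2)
(2) = (m + 2)*(m^2 - 16) = (m - 4)*(m + 2)*(m + 4)
(3) = (h - 2)*(h^2 + 3*h) = (h - 2)*(h + 3)*(h)
(4) = (d + 2)*(d^2 + d - 6) = (d - 2)*(d + 2)*(d + 3)
(5) = (v)*(v^3 + 4*v^2 - v - 4) = v*(v + 4)*(v^2 - 1) = v*(v + 1)*(v + 4)*(v - 1)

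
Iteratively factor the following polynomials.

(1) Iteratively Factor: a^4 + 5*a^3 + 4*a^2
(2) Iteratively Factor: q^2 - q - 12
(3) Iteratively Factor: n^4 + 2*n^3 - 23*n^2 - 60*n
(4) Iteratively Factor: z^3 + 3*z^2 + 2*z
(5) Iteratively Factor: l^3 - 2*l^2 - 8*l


(1) = (a + 4)*(a^3 + a^2) = a*(a + 4)*(a^2 + a) = a^2*(a + 4)*(a + 1)
(2) = (q + 3)*(q - 4)
(3) = (n + 3)*(n^3 - n^2 - 20*n) = (n - 5)*(n + 3)*(n^2 + 4*n) = n*(n - 5)*(n + 3)*(n + 4)
(4) = (z + 2)*(z^2 + z) = (z + 1)*(z + 2)*(z)
(5) = (l - 4)*(l^2 + 2*l) = (l - 4)*(l + 2)*(l)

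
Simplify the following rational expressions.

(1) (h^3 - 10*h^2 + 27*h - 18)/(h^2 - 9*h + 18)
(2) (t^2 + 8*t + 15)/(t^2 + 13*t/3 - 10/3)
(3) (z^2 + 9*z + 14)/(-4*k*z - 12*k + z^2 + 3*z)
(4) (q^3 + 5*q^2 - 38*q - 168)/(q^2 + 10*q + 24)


(1) = h - 1
(2) = (3*t + 9)/(3*t - 2)
(3) = (z^2 + 9*z + 14)/(-4*k*z - 12*k + z^2 + 3*z)
(4) = (q^2 + q - 42)/(q + 6)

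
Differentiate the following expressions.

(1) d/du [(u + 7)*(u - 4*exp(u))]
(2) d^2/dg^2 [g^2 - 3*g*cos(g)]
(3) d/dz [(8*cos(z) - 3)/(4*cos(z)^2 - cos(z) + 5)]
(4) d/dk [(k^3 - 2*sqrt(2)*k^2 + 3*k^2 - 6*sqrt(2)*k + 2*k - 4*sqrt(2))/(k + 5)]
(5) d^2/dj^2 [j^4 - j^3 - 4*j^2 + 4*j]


(1) = u - (u + 7)*(4*exp(u) - 1) - 4*exp(u)
(2) = 3*g*cos(g) + 6*sin(g) + 2
(3) = (-24*cos(z) + 16*cos(2*z) - 21)*sin(z)/(4*sin(z)^2 + cos(z) - 9)^2
(4) = 2*(k^3 - sqrt(2)*k^2 + 9*k^2 - 10*sqrt(2)*k + 15*k - 13*sqrt(2) + 5)/(k^2 + 10*k + 25)
(5) = 12*j^2 - 6*j - 8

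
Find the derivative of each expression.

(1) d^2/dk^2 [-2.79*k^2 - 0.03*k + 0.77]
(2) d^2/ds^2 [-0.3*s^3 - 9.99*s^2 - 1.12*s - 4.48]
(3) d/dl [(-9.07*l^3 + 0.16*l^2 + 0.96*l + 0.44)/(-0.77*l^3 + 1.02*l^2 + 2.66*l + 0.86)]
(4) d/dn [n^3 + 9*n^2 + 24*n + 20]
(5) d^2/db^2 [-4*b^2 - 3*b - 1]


(1) = -5.58000000000000
(2) = -1.8*s - 19.98
(3) = (-9.1282*l^4 - 46.774*l^3 - 22.9378*l^2 - 0.6224*l - 0.3448)/(0.5929*l^6 - 1.5708*l^5 - 3.056*l^4 + 4.102*l^3 + 8.83*l^2 + 4.5752*l + 0.7396)
(4) = 3*n^2 + 18*n + 24
(5) = -8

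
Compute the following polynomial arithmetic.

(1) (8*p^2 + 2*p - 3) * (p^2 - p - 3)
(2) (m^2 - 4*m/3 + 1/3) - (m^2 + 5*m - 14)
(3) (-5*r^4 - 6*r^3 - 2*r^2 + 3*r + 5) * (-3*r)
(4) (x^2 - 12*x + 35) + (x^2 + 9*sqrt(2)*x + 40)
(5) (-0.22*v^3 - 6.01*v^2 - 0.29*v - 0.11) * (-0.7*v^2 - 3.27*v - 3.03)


(1) = 8*p^4 - 6*p^3 - 29*p^2 - 3*p + 9
(2) = 43/3 - 19*m/3
(3) = 15*r^5 + 18*r^4 + 6*r^3 - 9*r^2 - 15*r
(4) = 2*x^2 - 12*x + 9*sqrt(2)*x + 75
(5) = 0.154*v^5 + 4.9264*v^4 + 20.5223*v^3 + 19.2356*v^2 + 1.2384*v + 0.3333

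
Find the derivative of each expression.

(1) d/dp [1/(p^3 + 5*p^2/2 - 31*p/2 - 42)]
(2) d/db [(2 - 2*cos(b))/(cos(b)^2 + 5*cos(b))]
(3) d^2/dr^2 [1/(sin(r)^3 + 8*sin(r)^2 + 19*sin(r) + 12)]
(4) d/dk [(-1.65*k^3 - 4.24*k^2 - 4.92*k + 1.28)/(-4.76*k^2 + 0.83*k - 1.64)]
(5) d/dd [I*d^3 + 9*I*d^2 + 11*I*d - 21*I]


(1) = 2*(-6*p^2 - 10*p + 31)/(2*p^3 + 5*p^2 - 31*p - 84)^2
(2) = 2*(-sin(b) + 5*sin(b)/cos(b)^2 + 2*tan(b))/(cos(b) + 5)^2
(3) = (-9*sin(r)^5 - 79*sin(r)^4 - 203*sin(r)^3 - 17*sin(r)^2 + 538*sin(r) + 530)/((sin(r) + 1)^2*(sin(r) + 3)^3*(sin(r) + 4)^3)
(4) = (7.854*k^4 - 2.739*k^3 - 18.8204*k^2 + 26.0928*k + 7.0064)/(22.6576*k^4 - 7.9016*k^3 + 16.3017*k^2 - 2.7224*k + 2.6896)
(5) = I*(3*d^2 + 18*d + 11)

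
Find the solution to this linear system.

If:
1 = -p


Then:
p = -1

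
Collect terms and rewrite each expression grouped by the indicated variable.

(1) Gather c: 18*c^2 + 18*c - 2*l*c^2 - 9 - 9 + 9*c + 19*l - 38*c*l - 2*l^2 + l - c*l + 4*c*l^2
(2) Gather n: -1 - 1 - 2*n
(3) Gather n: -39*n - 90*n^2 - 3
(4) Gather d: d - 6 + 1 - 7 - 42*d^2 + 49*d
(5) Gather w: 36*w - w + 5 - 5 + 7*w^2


(1) = c^2*(18 - 2*l) + c*(4*l^2 - 39*l + 27) - 2*l^2 + 20*l - 18
(2) = -2*n - 2
(3) = -90*n^2 - 39*n - 3
(4) = -42*d^2 + 50*d - 12
(5) = 7*w^2 + 35*w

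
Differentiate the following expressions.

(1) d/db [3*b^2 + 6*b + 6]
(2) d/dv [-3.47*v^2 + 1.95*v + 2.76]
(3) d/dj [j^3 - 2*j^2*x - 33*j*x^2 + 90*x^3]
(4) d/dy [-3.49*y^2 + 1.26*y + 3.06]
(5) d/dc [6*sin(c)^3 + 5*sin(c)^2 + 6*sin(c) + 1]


(1) = 6*b + 6
(2) = 1.95 - 6.94*v
(3) = 3*j^2 - 4*j*x - 33*x^2
(4) = 1.26 - 6.98*y
(5) = 2*(9*sin(c)^2 + 5*sin(c) + 3)*cos(c)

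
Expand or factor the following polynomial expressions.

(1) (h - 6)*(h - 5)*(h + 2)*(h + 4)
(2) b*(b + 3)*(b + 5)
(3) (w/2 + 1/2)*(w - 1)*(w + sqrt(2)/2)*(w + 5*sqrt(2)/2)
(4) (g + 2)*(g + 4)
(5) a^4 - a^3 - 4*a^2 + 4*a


(1) = h^4 - 5*h^3 - 28*h^2 + 92*h + 240
(2) = b^3 + 8*b^2 + 15*b
(3) = w^4/2 + 3*sqrt(2)*w^3/2 + 3*w^2/4 - 3*sqrt(2)*w/2 - 5/4
(4) = g^2 + 6*g + 8
(5) = a*(a - 2)*(a - 1)*(a + 2)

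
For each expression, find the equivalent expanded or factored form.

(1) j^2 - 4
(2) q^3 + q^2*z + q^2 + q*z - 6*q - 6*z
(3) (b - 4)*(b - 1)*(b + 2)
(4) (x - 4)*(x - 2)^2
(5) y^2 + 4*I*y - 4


(1) = (j - 2)*(j + 2)
(2) = (q - 2)*(q + 3)*(q + z)
(3) = b^3 - 3*b^2 - 6*b + 8
(4) = x^3 - 8*x^2 + 20*x - 16
(5) = (y + 2*I)^2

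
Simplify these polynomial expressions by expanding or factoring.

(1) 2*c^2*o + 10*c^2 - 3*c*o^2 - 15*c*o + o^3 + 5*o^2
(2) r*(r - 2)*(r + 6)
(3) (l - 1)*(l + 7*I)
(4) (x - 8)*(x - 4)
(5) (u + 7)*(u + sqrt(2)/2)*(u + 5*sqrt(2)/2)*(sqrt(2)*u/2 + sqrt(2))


(1) = (-2*c + o)*(-c + o)*(o + 5)
(2) = r^3 + 4*r^2 - 12*r
(3) = l^2 - l + 7*I*l - 7*I
(4) = x^2 - 12*x + 32
(5) = sqrt(2)*u^4/2 + 3*u^3 + 9*sqrt(2)*u^3/2 + 33*sqrt(2)*u^2/4 + 27*u^2 + 45*sqrt(2)*u/4 + 42*u + 35*sqrt(2)/2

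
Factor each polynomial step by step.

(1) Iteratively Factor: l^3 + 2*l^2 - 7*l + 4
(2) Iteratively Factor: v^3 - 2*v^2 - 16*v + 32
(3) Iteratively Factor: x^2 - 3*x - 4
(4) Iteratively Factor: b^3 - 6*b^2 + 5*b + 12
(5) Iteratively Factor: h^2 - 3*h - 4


(1) = (l + 4)*(l^2 - 2*l + 1) = (l - 1)*(l + 4)*(l - 1)
(2) = (v + 4)*(v^2 - 6*v + 8) = (v - 4)*(v + 4)*(v - 2)
(3) = (x + 1)*(x - 4)
(4) = (b - 4)*(b^2 - 2*b - 3) = (b - 4)*(b + 1)*(b - 3)
(5) = (h + 1)*(h - 4)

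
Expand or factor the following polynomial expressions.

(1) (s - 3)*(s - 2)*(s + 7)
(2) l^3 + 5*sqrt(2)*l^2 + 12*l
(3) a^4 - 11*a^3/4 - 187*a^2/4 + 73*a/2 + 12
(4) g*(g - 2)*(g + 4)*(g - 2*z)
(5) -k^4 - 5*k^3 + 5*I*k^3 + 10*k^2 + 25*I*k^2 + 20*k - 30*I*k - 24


(1) = s^3 + 2*s^2 - 29*s + 42
(2) = l*(l + 2*sqrt(2))*(l + 3*sqrt(2))
(3) = (a - 8)*(a - 1)*(a + 1/4)*(a + 6)
(4) = g^4 - 2*g^3*z + 2*g^3 - 4*g^2*z - 8*g^2 + 16*g*z
(5) = (k + 6)*(k - 4*I)*(I*k + 1)*(I*k - I)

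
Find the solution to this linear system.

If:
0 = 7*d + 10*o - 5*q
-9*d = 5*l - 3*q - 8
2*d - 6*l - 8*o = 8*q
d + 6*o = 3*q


Then:
d = 0
l = 16/13
o = -4/13
q = -8/13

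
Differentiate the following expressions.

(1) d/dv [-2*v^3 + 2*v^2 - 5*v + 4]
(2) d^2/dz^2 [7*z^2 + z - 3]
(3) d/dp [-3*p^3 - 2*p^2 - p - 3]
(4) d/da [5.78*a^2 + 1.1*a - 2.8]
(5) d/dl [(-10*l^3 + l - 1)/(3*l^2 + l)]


(1) = -6*v^2 + 4*v - 5
(2) = 14
(3) = -9*p^2 - 4*p - 1
(4) = 11.56*a + 1.1
(5) = (-30*l^4 - 20*l^3 - 3*l^2 + 6*l + 1)/(l^2*(9*l^2 + 6*l + 1))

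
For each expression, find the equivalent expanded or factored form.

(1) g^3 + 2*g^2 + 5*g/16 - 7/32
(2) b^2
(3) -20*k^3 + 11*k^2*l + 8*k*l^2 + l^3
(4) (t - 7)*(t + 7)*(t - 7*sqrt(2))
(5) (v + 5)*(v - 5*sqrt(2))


(1) = (g - 1/4)*(g + 1/2)*(g + 7/4)
(2) = b^2
(3) = (-k + l)*(4*k + l)*(5*k + l)
(4) = t^3 - 7*sqrt(2)*t^2 - 49*t + 343*sqrt(2)
(5) = v^2 - 5*sqrt(2)*v + 5*v - 25*sqrt(2)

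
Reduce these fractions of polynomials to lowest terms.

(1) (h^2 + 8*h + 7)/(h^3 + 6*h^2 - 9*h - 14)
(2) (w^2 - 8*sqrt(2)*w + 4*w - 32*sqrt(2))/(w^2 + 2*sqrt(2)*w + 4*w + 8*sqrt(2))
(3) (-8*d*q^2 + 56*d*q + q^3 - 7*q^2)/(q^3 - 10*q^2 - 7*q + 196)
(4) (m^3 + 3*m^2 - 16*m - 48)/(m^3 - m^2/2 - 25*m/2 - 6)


(1) = 1/(h - 2)
(2) = (w - 8*sqrt(2))/(w + 2*sqrt(2))
(3) = (-8*d*q + q^2)/(q^2 - 3*q - 28)
(4) = (2*m + 8)/(2*m + 1)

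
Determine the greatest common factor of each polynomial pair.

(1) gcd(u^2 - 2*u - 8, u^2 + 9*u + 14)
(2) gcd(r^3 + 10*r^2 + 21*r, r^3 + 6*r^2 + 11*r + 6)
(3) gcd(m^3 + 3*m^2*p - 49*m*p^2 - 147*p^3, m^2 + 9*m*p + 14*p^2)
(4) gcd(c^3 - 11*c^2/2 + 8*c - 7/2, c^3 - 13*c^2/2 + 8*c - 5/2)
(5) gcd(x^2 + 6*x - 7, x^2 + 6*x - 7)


(1) = gcd((u - 4)*(u + 2), (u + 2)*(u + 7)) = u + 2
(2) = gcd(r*(r + 3)*(r + 7), (r + 1)*(r + 2)*(r + 3)) = r + 3
(3) = m + 7*p
(4) = c - 1
(5) = x^2 + 6*x - 7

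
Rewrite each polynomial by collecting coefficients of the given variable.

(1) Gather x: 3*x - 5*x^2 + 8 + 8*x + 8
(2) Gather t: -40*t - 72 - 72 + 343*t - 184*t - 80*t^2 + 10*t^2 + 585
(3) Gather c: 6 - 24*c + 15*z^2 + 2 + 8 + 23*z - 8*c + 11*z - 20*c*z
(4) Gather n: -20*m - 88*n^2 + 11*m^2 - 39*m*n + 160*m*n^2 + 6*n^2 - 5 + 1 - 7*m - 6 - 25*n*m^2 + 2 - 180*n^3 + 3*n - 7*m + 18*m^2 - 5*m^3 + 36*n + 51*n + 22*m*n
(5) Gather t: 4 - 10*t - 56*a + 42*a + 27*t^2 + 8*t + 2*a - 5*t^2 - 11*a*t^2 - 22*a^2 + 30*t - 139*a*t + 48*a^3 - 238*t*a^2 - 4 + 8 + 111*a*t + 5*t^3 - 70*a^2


(1) = -5*x^2 + 11*x + 16
(2) = -70*t^2 + 119*t + 441
(3) = c*(-20*z - 32) + 15*z^2 + 34*z + 16
(4) = -5*m^3 + 29*m^2 - 34*m - 180*n^3 + n^2*(160*m - 82) + n*(-25*m^2 - 17*m + 90) - 8
(5) = 48*a^3 - 92*a^2 - 12*a + 5*t^3 + t^2*(22 - 11*a) + t*(-238*a^2 - 28*a + 28) + 8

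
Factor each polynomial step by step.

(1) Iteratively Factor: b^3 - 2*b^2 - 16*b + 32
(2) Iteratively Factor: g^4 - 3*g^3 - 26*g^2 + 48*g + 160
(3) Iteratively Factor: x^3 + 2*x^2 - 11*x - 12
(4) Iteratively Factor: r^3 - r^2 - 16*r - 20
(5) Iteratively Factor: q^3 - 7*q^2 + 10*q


(1) = (b - 2)*(b^2 - 16) = (b - 4)*(b - 2)*(b + 4)
(2) = (g + 2)*(g^3 - 5*g^2 - 16*g + 80) = (g + 2)*(g + 4)*(g^2 - 9*g + 20) = (g - 5)*(g + 2)*(g + 4)*(g - 4)
(3) = (x - 3)*(x^2 + 5*x + 4) = (x - 3)*(x + 1)*(x + 4)
(4) = (r - 5)*(r^2 + 4*r + 4) = (r - 5)*(r + 2)*(r + 2)
(5) = (q)*(q^2 - 7*q + 10) = q*(q - 5)*(q - 2)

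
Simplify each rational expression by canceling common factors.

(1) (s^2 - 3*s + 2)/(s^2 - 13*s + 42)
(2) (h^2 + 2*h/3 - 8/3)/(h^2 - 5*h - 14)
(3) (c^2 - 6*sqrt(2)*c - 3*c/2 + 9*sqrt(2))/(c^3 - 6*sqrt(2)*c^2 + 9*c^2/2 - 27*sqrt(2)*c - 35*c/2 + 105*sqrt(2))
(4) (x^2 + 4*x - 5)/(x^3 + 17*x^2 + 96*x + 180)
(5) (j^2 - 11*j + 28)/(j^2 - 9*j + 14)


(1) = (s^2 - 3*s + 2)/(s^2 - 13*s + 42)
(2) = (3*h - 4)/(3*h - 21)
(3) = (4*c - 6)/(4*c^2 + 18*c - 70)
(4) = (x - 1)/(x^2 + 12*x + 36)
(5) = (j - 4)/(j - 2)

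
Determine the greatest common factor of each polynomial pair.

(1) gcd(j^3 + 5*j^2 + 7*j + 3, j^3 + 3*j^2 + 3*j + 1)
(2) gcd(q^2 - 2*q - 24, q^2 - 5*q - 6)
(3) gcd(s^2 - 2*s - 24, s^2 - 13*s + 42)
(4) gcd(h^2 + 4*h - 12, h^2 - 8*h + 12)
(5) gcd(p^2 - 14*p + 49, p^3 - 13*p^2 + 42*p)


(1) = gcd((j + 1)^2*(j + 3), (j + 1)^3) = j^2 + 2*j + 1
(2) = q - 6
(3) = gcd((s - 6)*(s + 4), (s - 7)*(s - 6)) = s - 6
(4) = h - 2
(5) = gcd((p - 7)^2, p*(p - 7)*(p - 6)) = p - 7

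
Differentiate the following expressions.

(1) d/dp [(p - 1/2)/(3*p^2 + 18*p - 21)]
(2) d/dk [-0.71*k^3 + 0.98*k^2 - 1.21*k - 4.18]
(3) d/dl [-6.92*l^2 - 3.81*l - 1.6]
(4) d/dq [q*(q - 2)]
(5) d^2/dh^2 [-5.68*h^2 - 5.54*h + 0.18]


(1) = (-p^2 + p - 4)/(3*(p^4 + 12*p^3 + 22*p^2 - 84*p + 49))
(2) = -2.13*k^2 + 1.96*k - 1.21
(3) = -13.84*l - 3.81
(4) = 2*q - 2
(5) = -11.3600000000000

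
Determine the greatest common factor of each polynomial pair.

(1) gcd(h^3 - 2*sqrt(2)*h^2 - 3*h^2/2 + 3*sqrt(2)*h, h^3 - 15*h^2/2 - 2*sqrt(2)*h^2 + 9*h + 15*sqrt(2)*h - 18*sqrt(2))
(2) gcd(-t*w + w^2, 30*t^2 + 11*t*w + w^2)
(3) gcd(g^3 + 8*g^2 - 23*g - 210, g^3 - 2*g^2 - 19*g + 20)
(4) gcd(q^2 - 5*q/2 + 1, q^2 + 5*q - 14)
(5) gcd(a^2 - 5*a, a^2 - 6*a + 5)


(1) = gcd(h*(h - 3/2)*(h - 2*sqrt(2)), (h - 6)*(h - 3/2)*(h - 2*sqrt(2))) = h^2 + h*(-2*sqrt(2) - 3/2) + 3*sqrt(2)
(2) = gcd(w*(-t + w), (5*t + w)*(6*t + w)) = 1
(3) = gcd((g - 5)*(g + 6)*(g + 7), (g - 5)*(g - 1)*(g + 4)) = g - 5
(4) = gcd((q - 2)*(q - 1/2), (q - 2)*(q + 7)) = q - 2
(5) = gcd(a*(a - 5), (a - 5)*(a - 1)) = a - 5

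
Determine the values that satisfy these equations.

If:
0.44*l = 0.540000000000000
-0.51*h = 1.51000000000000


Then:
h = -2.96
l = 1.23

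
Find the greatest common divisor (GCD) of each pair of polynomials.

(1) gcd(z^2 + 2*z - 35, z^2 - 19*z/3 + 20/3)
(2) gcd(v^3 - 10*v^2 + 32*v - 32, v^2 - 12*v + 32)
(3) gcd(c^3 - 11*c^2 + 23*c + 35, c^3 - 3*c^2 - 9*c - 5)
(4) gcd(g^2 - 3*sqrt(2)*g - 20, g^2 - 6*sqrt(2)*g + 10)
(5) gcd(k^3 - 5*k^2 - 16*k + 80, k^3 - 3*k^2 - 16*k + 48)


(1) = gcd((z - 5)*(z + 7), (z - 5)*(z - 4/3)) = z - 5
(2) = v - 4
(3) = c^2 - 4*c - 5
(4) = g - 5*sqrt(2)
(5) = gcd((k - 5)*(k - 4)*(k + 4), (k - 4)*(k - 3)*(k + 4)) = k^2 - 16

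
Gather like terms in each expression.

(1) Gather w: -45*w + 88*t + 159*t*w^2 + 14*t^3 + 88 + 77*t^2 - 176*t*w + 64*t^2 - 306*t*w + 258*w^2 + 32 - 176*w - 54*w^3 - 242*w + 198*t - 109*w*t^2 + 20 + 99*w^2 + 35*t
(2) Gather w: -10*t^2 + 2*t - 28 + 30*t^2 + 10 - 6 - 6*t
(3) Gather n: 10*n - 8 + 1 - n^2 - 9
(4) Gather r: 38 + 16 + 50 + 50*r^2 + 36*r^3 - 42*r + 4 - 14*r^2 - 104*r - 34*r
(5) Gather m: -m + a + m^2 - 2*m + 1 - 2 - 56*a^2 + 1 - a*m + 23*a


(1) = 14*t^3 + 141*t^2 + 321*t - 54*w^3 + w^2*(159*t + 357) + w*(-109*t^2 - 482*t - 463) + 140
(2) = 20*t^2 - 4*t - 24
(3) = -n^2 + 10*n - 16
(4) = 36*r^3 + 36*r^2 - 180*r + 108
(5) = -56*a^2 + 24*a + m^2 + m*(-a - 3)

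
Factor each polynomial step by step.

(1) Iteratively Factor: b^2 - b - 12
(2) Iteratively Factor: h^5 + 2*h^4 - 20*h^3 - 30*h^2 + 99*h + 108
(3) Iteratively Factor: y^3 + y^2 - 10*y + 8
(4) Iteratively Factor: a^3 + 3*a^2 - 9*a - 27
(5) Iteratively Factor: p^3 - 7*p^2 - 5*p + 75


(1) = (b + 3)*(b - 4)
(2) = (h - 3)*(h^4 + 5*h^3 - 5*h^2 - 45*h - 36) = (h - 3)^2*(h^3 + 8*h^2 + 19*h + 12) = (h - 3)^2*(h + 3)*(h^2 + 5*h + 4) = (h - 3)^2*(h + 1)*(h + 3)*(h + 4)
(3) = (y - 2)*(y^2 + 3*y - 4) = (y - 2)*(y - 1)*(y + 4)
(4) = (a + 3)*(a^2 - 9) = (a - 3)*(a + 3)*(a + 3)
(5) = (p - 5)*(p^2 - 2*p - 15) = (p - 5)^2*(p + 3)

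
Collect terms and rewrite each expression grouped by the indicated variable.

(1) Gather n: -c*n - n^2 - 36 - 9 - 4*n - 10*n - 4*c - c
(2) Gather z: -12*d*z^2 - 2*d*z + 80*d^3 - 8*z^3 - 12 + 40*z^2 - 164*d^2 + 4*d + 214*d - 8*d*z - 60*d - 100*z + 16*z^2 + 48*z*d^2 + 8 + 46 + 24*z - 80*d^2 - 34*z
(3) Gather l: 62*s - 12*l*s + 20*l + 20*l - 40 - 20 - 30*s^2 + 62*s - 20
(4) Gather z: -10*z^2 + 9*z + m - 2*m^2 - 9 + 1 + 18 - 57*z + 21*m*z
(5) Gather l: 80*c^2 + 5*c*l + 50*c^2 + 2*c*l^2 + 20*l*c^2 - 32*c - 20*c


(1) = -5*c - n^2 + n*(-c - 14) - 45
(2) = 80*d^3 - 244*d^2 + 158*d - 8*z^3 + z^2*(56 - 12*d) + z*(48*d^2 - 10*d - 110) + 42
(3) = l*(40 - 12*s) - 30*s^2 + 124*s - 80
(4) = -2*m^2 + m - 10*z^2 + z*(21*m - 48) + 10
(5) = 130*c^2 + 2*c*l^2 - 52*c + l*(20*c^2 + 5*c)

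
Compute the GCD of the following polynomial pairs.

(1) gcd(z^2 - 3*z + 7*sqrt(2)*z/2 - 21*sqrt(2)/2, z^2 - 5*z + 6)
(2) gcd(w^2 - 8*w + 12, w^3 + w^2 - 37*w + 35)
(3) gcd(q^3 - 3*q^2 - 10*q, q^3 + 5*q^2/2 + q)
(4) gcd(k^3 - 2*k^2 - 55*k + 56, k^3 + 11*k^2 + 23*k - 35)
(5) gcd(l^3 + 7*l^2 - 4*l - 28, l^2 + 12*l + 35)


(1) = gcd((z - 3)*(z + 7*sqrt(2)/2), (z - 3)*(z - 2)) = z - 3
(2) = gcd((w - 6)*(w - 2), (w - 5)*(w - 1)*(w + 7)) = 1
(3) = gcd(q*(q - 5)*(q + 2), q*(q + 1/2)*(q + 2)) = q^2 + 2*q
(4) = k^2 + 6*k - 7
(5) = gcd((l - 2)*(l + 2)*(l + 7), (l + 5)*(l + 7)) = l + 7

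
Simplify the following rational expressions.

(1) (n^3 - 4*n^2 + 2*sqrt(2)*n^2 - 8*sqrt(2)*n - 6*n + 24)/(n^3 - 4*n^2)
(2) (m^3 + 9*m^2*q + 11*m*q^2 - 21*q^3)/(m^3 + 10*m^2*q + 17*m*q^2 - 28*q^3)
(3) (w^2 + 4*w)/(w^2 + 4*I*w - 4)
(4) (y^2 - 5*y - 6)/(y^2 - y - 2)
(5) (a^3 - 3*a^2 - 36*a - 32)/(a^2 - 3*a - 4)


(1) = (n^2 + 2*sqrt(2)*n - 6)/n^2
(2) = (m + 3*q)/(m + 4*q)
(3) = (w^2 + 4*w)/(w^2 + 4*I*w - 4)
(4) = (y - 6)/(y - 2)
(5) = (a^2 - 4*a - 32)/(a - 4)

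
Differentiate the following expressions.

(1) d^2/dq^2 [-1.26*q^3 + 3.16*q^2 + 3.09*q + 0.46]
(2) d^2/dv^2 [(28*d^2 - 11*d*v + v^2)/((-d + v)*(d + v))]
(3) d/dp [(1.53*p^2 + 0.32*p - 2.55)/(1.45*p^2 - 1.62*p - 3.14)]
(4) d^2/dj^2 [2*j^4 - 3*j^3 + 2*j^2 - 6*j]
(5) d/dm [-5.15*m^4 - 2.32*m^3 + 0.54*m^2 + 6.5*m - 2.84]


(1) = 6.32 - 7.56*q
(2) = 2*d*(29*d^3 - 33*d^2*v + 87*d*v^2 - 11*v^3)/(-d^6 + 3*d^4*v^2 - 3*d^2*v^4 + v^6)
(3) = (-2.9426*p^2 - 2.2134*p - 5.1358)/(2.1025*p^4 - 4.698*p^3 - 6.4816*p^2 + 10.1736*p + 9.8596)
(4) = 24*j^2 - 18*j + 4
(5) = -20.6*m^3 - 6.96*m^2 + 1.08*m + 6.5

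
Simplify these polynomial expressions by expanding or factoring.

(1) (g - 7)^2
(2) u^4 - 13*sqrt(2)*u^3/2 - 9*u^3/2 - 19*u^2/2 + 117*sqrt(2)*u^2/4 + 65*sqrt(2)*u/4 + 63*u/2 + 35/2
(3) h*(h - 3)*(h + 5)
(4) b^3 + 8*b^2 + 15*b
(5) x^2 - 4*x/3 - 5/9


(1) = g^2 - 14*g + 49
(2) = (u - 5)*(u + 1/2)*(u - 7*sqrt(2))*(u + sqrt(2)/2)
(3) = h^3 + 2*h^2 - 15*h
(4) = b*(b + 3)*(b + 5)
(5) = (x - 5/3)*(x + 1/3)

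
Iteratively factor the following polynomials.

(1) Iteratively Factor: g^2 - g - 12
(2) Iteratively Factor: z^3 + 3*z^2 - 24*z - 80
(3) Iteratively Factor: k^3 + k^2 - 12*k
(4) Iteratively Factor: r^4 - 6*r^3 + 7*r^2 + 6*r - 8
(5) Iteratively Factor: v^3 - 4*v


(1) = (g - 4)*(g + 3)
(2) = (z + 4)*(z^2 - z - 20) = (z - 5)*(z + 4)*(z + 4)
(3) = (k - 3)*(k^2 + 4*k) = (k - 3)*(k + 4)*(k)
(4) = (r + 1)*(r^3 - 7*r^2 + 14*r - 8) = (r - 4)*(r + 1)*(r^2 - 3*r + 2) = (r - 4)*(r - 2)*(r + 1)*(r - 1)
(5) = (v)*(v^2 - 4) = v*(v - 2)*(v + 2)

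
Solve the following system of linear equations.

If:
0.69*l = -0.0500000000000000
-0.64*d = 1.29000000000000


Then:
d = -2.02
l = -0.07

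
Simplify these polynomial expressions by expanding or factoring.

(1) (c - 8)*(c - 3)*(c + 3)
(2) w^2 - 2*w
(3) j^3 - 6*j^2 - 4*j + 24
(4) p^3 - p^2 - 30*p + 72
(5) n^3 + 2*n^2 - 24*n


(1) = c^3 - 8*c^2 - 9*c + 72
(2) = w*(w - 2)
(3) = (j - 6)*(j - 2)*(j + 2)
(4) = (p - 4)*(p - 3)*(p + 6)
(5) = n*(n - 4)*(n + 6)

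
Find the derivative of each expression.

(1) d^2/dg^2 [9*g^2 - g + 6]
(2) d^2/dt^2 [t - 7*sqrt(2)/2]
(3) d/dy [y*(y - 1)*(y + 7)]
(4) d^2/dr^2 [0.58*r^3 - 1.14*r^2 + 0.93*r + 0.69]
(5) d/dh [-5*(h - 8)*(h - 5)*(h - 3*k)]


(1) = 18
(2) = 0
(3) = 3*y^2 + 12*y - 7
(4) = 3.48*r - 2.28
(5) = -15*h^2 + 30*h*k + 130*h - 195*k - 200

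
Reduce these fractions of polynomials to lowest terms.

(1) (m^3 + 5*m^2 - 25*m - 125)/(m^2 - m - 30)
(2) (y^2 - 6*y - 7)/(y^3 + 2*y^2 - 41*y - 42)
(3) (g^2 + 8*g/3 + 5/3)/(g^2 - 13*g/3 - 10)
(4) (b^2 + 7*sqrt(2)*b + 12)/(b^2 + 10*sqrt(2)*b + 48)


(1) = (m^2 - 25)/(m - 6)
(2) = (y - 7)/(y^2 + y - 42)
(3) = (g + 1)/(g - 6)
(4) = (b + sqrt(2))/(b + 4*sqrt(2))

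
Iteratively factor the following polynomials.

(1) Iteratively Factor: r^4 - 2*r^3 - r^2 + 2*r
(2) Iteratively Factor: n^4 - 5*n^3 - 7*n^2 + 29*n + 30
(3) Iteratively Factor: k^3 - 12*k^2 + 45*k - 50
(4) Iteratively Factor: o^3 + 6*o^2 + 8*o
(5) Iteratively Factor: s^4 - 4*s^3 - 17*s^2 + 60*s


(1) = (r)*(r^3 - 2*r^2 - r + 2) = r*(r + 1)*(r^2 - 3*r + 2) = r*(r - 1)*(r + 1)*(r - 2)
(2) = (n + 2)*(n^3 - 7*n^2 + 7*n + 15) = (n - 3)*(n + 2)*(n^2 - 4*n - 5) = (n - 3)*(n + 1)*(n + 2)*(n - 5)
(3) = (k - 2)*(k^2 - 10*k + 25) = (k - 5)*(k - 2)*(k - 5)
(4) = (o + 2)*(o^2 + 4*o) = (o + 2)*(o + 4)*(o)
(5) = (s - 3)*(s^3 - s^2 - 20*s) = s*(s - 3)*(s^2 - s - 20) = s*(s - 3)*(s + 4)*(s - 5)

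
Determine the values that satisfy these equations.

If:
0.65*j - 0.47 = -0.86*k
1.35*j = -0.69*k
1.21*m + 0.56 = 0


Then:
j = -0.46
k = 0.89
m = -0.46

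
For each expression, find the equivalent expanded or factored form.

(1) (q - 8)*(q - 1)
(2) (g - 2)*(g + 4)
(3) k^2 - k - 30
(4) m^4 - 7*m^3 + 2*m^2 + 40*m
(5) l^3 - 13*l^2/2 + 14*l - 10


(1) = q^2 - 9*q + 8
(2) = g^2 + 2*g - 8
(3) = (k - 6)*(k + 5)
(4) = m*(m - 5)*(m - 4)*(m + 2)
(5) = (l - 5/2)*(l - 2)^2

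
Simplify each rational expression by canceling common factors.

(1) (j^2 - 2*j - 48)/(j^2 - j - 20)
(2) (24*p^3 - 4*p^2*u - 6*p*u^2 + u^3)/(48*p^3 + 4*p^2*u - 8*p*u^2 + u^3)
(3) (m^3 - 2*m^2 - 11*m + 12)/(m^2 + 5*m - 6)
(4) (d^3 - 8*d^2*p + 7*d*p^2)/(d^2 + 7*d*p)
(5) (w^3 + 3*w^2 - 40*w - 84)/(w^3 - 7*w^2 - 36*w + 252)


(1) = (j^2 - 2*j - 48)/(j^2 - j - 20)
(2) = (2*p - u)/(4*p - u)
(3) = (m^2 - m - 12)/(m + 6)
(4) = (d^2 - 8*d*p + 7*p^2)/(d + 7*p)
(5) = (w^2 + 9*w + 14)/(w^2 - w - 42)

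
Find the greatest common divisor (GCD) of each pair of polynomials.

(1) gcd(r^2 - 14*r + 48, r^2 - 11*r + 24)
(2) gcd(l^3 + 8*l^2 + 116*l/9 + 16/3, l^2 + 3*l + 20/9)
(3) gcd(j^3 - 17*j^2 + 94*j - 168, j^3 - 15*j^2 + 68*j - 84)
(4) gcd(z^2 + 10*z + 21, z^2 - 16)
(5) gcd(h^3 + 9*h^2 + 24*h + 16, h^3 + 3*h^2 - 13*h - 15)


(1) = r - 8
(2) = gcd((l + 2/3)*(l + 4/3)*(l + 6), (l + 4/3)*(l + 5/3)) = l + 4/3
(3) = j^2 - 13*j + 42
(4) = gcd((z + 3)*(z + 7), (z - 4)*(z + 4)) = 1
(5) = gcd((h + 1)*(h + 4)^2, (h - 3)*(h + 1)*(h + 5)) = h + 1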